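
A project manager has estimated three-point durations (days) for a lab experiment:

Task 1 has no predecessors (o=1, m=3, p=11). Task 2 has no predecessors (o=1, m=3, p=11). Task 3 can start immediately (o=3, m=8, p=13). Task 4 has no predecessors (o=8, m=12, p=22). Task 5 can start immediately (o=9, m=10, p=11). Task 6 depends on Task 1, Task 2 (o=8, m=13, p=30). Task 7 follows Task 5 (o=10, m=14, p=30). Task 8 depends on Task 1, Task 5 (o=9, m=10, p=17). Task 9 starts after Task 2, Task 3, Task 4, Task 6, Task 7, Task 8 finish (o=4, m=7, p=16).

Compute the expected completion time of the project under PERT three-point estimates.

te_Task 1 = (1 + 4·3 + 11)/6 = 24/6 = 4
te_Task 2 = (1 + 4·3 + 11)/6 = 24/6 = 4
te_Task 3 = (3 + 4·8 + 13)/6 = 48/6 = 8
te_Task 4 = (8 + 4·12 + 22)/6 = 78/6 = 13
te_Task 5 = (9 + 4·10 + 11)/6 = 60/6 = 10
te_Task 6 = (8 + 4·13 + 30)/6 = 90/6 = 15
te_Task 7 = (10 + 4·14 + 30)/6 = 96/6 = 16
te_Task 8 = (9 + 4·10 + 17)/6 = 66/6 = 11
te_Task 9 = (4 + 4·7 + 16)/6 = 48/6 = 8

Forward pass:
ES_Task 1 = 0; EF_Task 1 = 4
ES_Task 2 = 0; EF_Task 2 = 4
ES_Task 3 = 0; EF_Task 3 = 8
ES_Task 4 = 0; EF_Task 4 = 13
ES_Task 5 = 0; EF_Task 5 = 10
ES_Task 6 = max(EF_Task 1=4, EF_Task 2=4) = 4; EF_Task 6 = 4+15 = 19
ES_Task 7 = 10; EF_Task 7 = 10+16 = 26
ES_Task 8 = max(EF_Task 1=4, EF_Task 5=10) = 10; EF_Task 8 = 10+11 = 21
ES_Task 9 = max(EF_Task 2=4, EF_Task 3=8, EF_Task 4=13, EF_Task 6=19, EF_Task 7=26, EF_Task 8=21) = 26; EF_Task 9 = 26+8 = 34
Expected project duration μ = 34 days. Critical path: Task 5 → Task 7 → Task 9.

34 days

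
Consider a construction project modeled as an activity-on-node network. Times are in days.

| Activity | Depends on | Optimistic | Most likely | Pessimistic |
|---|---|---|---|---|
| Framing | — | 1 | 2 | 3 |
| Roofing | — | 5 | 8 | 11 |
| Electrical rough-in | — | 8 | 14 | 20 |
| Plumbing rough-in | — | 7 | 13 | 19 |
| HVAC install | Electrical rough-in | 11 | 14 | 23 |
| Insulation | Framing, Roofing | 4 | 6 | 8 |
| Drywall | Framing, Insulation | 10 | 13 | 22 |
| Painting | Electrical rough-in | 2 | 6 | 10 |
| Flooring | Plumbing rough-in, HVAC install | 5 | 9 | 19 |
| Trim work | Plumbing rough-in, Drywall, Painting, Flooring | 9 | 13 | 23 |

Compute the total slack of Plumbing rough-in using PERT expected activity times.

te_Framing = (1 + 4·2 + 3)/6 = 12/6 = 2
te_Roofing = (5 + 4·8 + 11)/6 = 48/6 = 8
te_Electrical rough-in = (8 + 4·14 + 20)/6 = 84/6 = 14
te_Plumbing rough-in = (7 + 4·13 + 19)/6 = 78/6 = 13
te_HVAC install = (11 + 4·14 + 23)/6 = 90/6 = 15
te_Insulation = (4 + 4·6 + 8)/6 = 36/6 = 6
te_Drywall = (10 + 4·13 + 22)/6 = 84/6 = 14
te_Painting = (2 + 4·6 + 10)/6 = 36/6 = 6
te_Flooring = (5 + 4·9 + 19)/6 = 60/6 = 10
te_Trim work = (9 + 4·13 + 23)/6 = 84/6 = 14

Forward pass:
ES_Framing = 0; EF_Framing = 2
ES_Roofing = 0; EF_Roofing = 8
ES_Electrical rough-in = 0; EF_Electrical rough-in = 14
ES_Plumbing rough-in = 0; EF_Plumbing rough-in = 13
ES_HVAC install = 14; EF_HVAC install = 14+15 = 29
ES_Insulation = max(EF_Framing=2, EF_Roofing=8) = 8; EF_Insulation = 8+6 = 14
ES_Drywall = max(EF_Framing=2, EF_Insulation=14) = 14; EF_Drywall = 14+14 = 28
ES_Painting = 14; EF_Painting = 14+6 = 20
ES_Flooring = max(EF_Plumbing rough-in=13, EF_HVAC install=29) = 29; EF_Flooring = 29+10 = 39
ES_Trim work = max(EF_Plumbing rough-in=13, EF_Drywall=28, EF_Painting=20, EF_Flooring=39) = 39; EF_Trim work = 39+14 = 53
Expected project duration μ = 53 days. Critical path: Electrical rough-in → HVAC install → Flooring → Trim work.

Backward pass:
LF_Trim work = 53; LS_Trim work = 53−14 = 39
LF_Flooring = LS_Trim work = 39; LS_Flooring = 39−10 = 29
LF_Painting = LS_Trim work = 39; LS_Painting = 39−6 = 33
LF_Drywall = LS_Trim work = 39; LS_Drywall = 39−14 = 25
LF_Insulation = LS_Drywall = 25; LS_Insulation = 25−6 = 19
LF_HVAC install = LS_Flooring = 29; LS_HVAC install = 29−15 = 14
LF_Plumbing rough-in = min(LS_Flooring=29, LS_Trim work=39) = 29; LS_Plumbing rough-in = 29−13 = 16
LF_Electrical rough-in = min(LS_HVAC install=14, LS_Painting=33) = 14; LS_Electrical rough-in = 14−14 = 0
LF_Roofing = LS_Insulation = 19; LS_Roofing = 19−8 = 11
LF_Framing = min(LS_Insulation=19, LS_Drywall=25) = 19; LS_Framing = 19−2 = 17
Slack_Plumbing rough-in = LS_Plumbing rough-in − ES_Plumbing rough-in = 16 − 0 = 16

16 days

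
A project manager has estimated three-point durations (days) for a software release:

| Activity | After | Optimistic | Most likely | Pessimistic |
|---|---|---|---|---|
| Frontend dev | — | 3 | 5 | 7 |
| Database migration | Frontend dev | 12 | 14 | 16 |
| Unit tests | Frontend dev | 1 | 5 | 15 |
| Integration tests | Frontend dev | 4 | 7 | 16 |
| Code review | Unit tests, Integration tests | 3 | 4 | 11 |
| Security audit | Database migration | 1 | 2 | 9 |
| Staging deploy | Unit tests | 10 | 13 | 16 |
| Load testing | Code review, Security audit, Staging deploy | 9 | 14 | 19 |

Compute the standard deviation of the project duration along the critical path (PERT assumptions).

3.11 days

te_Frontend dev = (3 + 4·5 + 7)/6 = 30/6 = 5; σ²_Frontend dev = ((7−3)/6)² = 0.444
te_Database migration = (12 + 4·14 + 16)/6 = 84/6 = 14; σ²_Database migration = ((16−12)/6)² = 0.444
te_Unit tests = (1 + 4·5 + 15)/6 = 36/6 = 6; σ²_Unit tests = ((15−1)/6)² = 5.444
te_Integration tests = (4 + 4·7 + 16)/6 = 48/6 = 8; σ²_Integration tests = ((16−4)/6)² = 4.000
te_Code review = (3 + 4·4 + 11)/6 = 30/6 = 5; σ²_Code review = ((11−3)/6)² = 1.778
te_Security audit = (1 + 4·2 + 9)/6 = 18/6 = 3; σ²_Security audit = ((9−1)/6)² = 1.778
te_Staging deploy = (10 + 4·13 + 16)/6 = 78/6 = 13; σ²_Staging deploy = ((16−10)/6)² = 1.000
te_Load testing = (9 + 4·14 + 19)/6 = 84/6 = 14; σ²_Load testing = ((19−9)/6)² = 2.778

Forward pass:
ES_Frontend dev = 0; EF_Frontend dev = 5
ES_Database migration = 5; EF_Database migration = 5+14 = 19
ES_Unit tests = 5; EF_Unit tests = 5+6 = 11
ES_Integration tests = 5; EF_Integration tests = 5+8 = 13
ES_Code review = max(EF_Unit tests=11, EF_Integration tests=13) = 13; EF_Code review = 13+5 = 18
ES_Security audit = 19; EF_Security audit = 19+3 = 22
ES_Staging deploy = 11; EF_Staging deploy = 11+13 = 24
ES_Load testing = max(EF_Code review=18, EF_Security audit=22, EF_Staging deploy=24) = 24; EF_Load testing = 24+14 = 38
Expected project duration μ = 38 days. Critical path: Frontend dev → Unit tests → Staging deploy → Load testing.

Variance along critical path = 0.444 + 5.444 + 1.000 + 2.778 = 9.667
σ = √9.667 = 3.109 days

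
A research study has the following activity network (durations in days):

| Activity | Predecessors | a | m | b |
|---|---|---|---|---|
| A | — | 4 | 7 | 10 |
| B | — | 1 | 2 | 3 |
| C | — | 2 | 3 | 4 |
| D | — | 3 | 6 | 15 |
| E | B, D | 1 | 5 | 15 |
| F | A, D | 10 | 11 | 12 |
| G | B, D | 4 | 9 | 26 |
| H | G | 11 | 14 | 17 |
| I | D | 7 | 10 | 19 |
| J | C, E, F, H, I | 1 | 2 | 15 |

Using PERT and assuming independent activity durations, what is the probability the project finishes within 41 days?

0.847

te_A = (4 + 4·7 + 10)/6 = 42/6 = 7; σ²_A = ((10−4)/6)² = 1.000
te_B = (1 + 4·2 + 3)/6 = 12/6 = 2; σ²_B = ((3−1)/6)² = 0.111
te_C = (2 + 4·3 + 4)/6 = 18/6 = 3; σ²_C = ((4−2)/6)² = 0.111
te_D = (3 + 4·6 + 15)/6 = 42/6 = 7; σ²_D = ((15−3)/6)² = 4.000
te_E = (1 + 4·5 + 15)/6 = 36/6 = 6; σ²_E = ((15−1)/6)² = 5.444
te_F = (10 + 4·11 + 12)/6 = 66/6 = 11; σ²_F = ((12−10)/6)² = 0.111
te_G = (4 + 4·9 + 26)/6 = 66/6 = 11; σ²_G = ((26−4)/6)² = 13.444
te_H = (11 + 4·14 + 17)/6 = 84/6 = 14; σ²_H = ((17−11)/6)² = 1.000
te_I = (7 + 4·10 + 19)/6 = 66/6 = 11; σ²_I = ((19−7)/6)² = 4.000
te_J = (1 + 4·2 + 15)/6 = 24/6 = 4; σ²_J = ((15−1)/6)² = 5.444

Forward pass:
ES_A = 0; EF_A = 7
ES_B = 0; EF_B = 2
ES_C = 0; EF_C = 3
ES_D = 0; EF_D = 7
ES_E = max(EF_B=2, EF_D=7) = 7; EF_E = 7+6 = 13
ES_F = max(EF_A=7, EF_D=7) = 7; EF_F = 7+11 = 18
ES_G = max(EF_B=2, EF_D=7) = 7; EF_G = 7+11 = 18
ES_H = 18; EF_H = 18+14 = 32
ES_I = 7; EF_I = 7+11 = 18
ES_J = max(EF_C=3, EF_E=13, EF_F=18, EF_H=32, EF_I=18) = 32; EF_J = 32+4 = 36
Expected project duration μ = 36 days. Critical path: D → G → H → J.

Variance along critical path = 4.000 + 13.444 + 1.000 + 5.444 = 23.889; σ = √23.889 = 4.888 days.
Z = (41 − 36) / 4.888 = 1.023
P(T ≤ 41) = Φ(1.023) ≈ 0.847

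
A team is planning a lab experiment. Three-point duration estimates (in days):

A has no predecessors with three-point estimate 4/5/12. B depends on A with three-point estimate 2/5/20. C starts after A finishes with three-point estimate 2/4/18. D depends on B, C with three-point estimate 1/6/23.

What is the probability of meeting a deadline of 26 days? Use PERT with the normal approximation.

te_A = (4 + 4·5 + 12)/6 = 36/6 = 6; σ²_A = ((12−4)/6)² = 1.778
te_B = (2 + 4·5 + 20)/6 = 42/6 = 7; σ²_B = ((20−2)/6)² = 9.000
te_C = (2 + 4·4 + 18)/6 = 36/6 = 6; σ²_C = ((18−2)/6)² = 7.111
te_D = (1 + 4·6 + 23)/6 = 48/6 = 8; σ²_D = ((23−1)/6)² = 13.444

Forward pass:
ES_A = 0; EF_A = 6
ES_B = 6; EF_B = 6+7 = 13
ES_C = 6; EF_C = 6+6 = 12
ES_D = max(EF_B=13, EF_C=12) = 13; EF_D = 13+8 = 21
Expected project duration μ = 21 days. Critical path: A → B → D.

Variance along critical path = 1.778 + 9.000 + 13.444 = 24.222; σ = √24.222 = 4.922 days.
Z = (26 − 21) / 4.922 = 1.016
P(T ≤ 26) = Φ(1.016) ≈ 0.845

0.845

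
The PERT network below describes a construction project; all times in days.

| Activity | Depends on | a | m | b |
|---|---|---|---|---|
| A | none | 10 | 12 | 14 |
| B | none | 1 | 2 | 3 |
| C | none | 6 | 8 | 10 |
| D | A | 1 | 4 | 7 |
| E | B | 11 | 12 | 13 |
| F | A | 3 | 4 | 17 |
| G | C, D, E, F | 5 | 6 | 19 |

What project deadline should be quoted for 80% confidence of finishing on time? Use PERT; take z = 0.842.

28.8 days

te_A = (10 + 4·12 + 14)/6 = 72/6 = 12; σ²_A = ((14−10)/6)² = 0.444
te_B = (1 + 4·2 + 3)/6 = 12/6 = 2; σ²_B = ((3−1)/6)² = 0.111
te_C = (6 + 4·8 + 10)/6 = 48/6 = 8; σ²_C = ((10−6)/6)² = 0.444
te_D = (1 + 4·4 + 7)/6 = 24/6 = 4; σ²_D = ((7−1)/6)² = 1.000
te_E = (11 + 4·12 + 13)/6 = 72/6 = 12; σ²_E = ((13−11)/6)² = 0.111
te_F = (3 + 4·4 + 17)/6 = 36/6 = 6; σ²_F = ((17−3)/6)² = 5.444
te_G = (5 + 4·6 + 19)/6 = 48/6 = 8; σ²_G = ((19−5)/6)² = 5.444

Forward pass:
ES_A = 0; EF_A = 12
ES_B = 0; EF_B = 2
ES_C = 0; EF_C = 8
ES_D = 12; EF_D = 12+4 = 16
ES_E = 2; EF_E = 2+12 = 14
ES_F = 12; EF_F = 12+6 = 18
ES_G = max(EF_C=8, EF_D=16, EF_E=14, EF_F=18) = 18; EF_G = 18+8 = 26
Expected project duration μ = 26 days. Critical path: A → F → G.

Variance along critical path = 0.444 + 5.444 + 5.444 = 11.333; σ = 3.367 days.
D = μ + z·σ = 26 + 0.842·3.367 = 28.8 days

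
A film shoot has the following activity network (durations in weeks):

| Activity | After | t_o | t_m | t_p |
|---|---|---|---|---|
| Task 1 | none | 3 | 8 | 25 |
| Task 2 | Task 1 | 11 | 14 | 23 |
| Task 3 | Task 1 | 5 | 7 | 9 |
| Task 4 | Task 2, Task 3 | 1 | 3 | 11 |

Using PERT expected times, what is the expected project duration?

29 weeks

te_Task 1 = (3 + 4·8 + 25)/6 = 60/6 = 10
te_Task 2 = (11 + 4·14 + 23)/6 = 90/6 = 15
te_Task 3 = (5 + 4·7 + 9)/6 = 42/6 = 7
te_Task 4 = (1 + 4·3 + 11)/6 = 24/6 = 4

Forward pass:
ES_Task 1 = 0; EF_Task 1 = 10
ES_Task 2 = 10; EF_Task 2 = 10+15 = 25
ES_Task 3 = 10; EF_Task 3 = 10+7 = 17
ES_Task 4 = max(EF_Task 2=25, EF_Task 3=17) = 25; EF_Task 4 = 25+4 = 29
Expected project duration μ = 29 weeks. Critical path: Task 1 → Task 2 → Task 4.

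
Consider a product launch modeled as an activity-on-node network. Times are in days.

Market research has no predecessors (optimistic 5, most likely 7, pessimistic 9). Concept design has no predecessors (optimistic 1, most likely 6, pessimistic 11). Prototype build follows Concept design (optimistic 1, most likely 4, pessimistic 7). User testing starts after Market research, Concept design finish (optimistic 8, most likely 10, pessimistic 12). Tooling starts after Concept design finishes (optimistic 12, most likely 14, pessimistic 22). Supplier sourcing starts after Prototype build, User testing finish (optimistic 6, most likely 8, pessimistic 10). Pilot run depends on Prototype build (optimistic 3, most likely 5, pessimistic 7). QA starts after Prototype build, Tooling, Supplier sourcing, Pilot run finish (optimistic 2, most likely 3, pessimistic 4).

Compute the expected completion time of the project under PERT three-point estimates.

28 days

te_Market research = (5 + 4·7 + 9)/6 = 42/6 = 7
te_Concept design = (1 + 4·6 + 11)/6 = 36/6 = 6
te_Prototype build = (1 + 4·4 + 7)/6 = 24/6 = 4
te_User testing = (8 + 4·10 + 12)/6 = 60/6 = 10
te_Tooling = (12 + 4·14 + 22)/6 = 90/6 = 15
te_Supplier sourcing = (6 + 4·8 + 10)/6 = 48/6 = 8
te_Pilot run = (3 + 4·5 + 7)/6 = 30/6 = 5
te_QA = (2 + 4·3 + 4)/6 = 18/6 = 3

Forward pass:
ES_Market research = 0; EF_Market research = 7
ES_Concept design = 0; EF_Concept design = 6
ES_Prototype build = 6; EF_Prototype build = 6+4 = 10
ES_User testing = max(EF_Market research=7, EF_Concept design=6) = 7; EF_User testing = 7+10 = 17
ES_Tooling = 6; EF_Tooling = 6+15 = 21
ES_Supplier sourcing = max(EF_Prototype build=10, EF_User testing=17) = 17; EF_Supplier sourcing = 17+8 = 25
ES_Pilot run = 10; EF_Pilot run = 10+5 = 15
ES_QA = max(EF_Prototype build=10, EF_Tooling=21, EF_Supplier sourcing=25, EF_Pilot run=15) = 25; EF_QA = 25+3 = 28
Expected project duration μ = 28 days. Critical path: Market research → User testing → Supplier sourcing → QA.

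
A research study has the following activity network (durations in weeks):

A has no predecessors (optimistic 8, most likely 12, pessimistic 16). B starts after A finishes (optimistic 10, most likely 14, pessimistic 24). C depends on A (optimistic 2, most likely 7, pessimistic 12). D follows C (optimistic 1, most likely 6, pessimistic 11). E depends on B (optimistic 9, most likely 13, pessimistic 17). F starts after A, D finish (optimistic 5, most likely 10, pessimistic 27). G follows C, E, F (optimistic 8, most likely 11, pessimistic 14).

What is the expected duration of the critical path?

te_A = (8 + 4·12 + 16)/6 = 72/6 = 12
te_B = (10 + 4·14 + 24)/6 = 90/6 = 15
te_C = (2 + 4·7 + 12)/6 = 42/6 = 7
te_D = (1 + 4·6 + 11)/6 = 36/6 = 6
te_E = (9 + 4·13 + 17)/6 = 78/6 = 13
te_F = (5 + 4·10 + 27)/6 = 72/6 = 12
te_G = (8 + 4·11 + 14)/6 = 66/6 = 11

Forward pass:
ES_A = 0; EF_A = 12
ES_B = 12; EF_B = 12+15 = 27
ES_C = 12; EF_C = 12+7 = 19
ES_D = 19; EF_D = 19+6 = 25
ES_E = 27; EF_E = 27+13 = 40
ES_F = max(EF_A=12, EF_D=25) = 25; EF_F = 25+12 = 37
ES_G = max(EF_C=19, EF_E=40, EF_F=37) = 40; EF_G = 40+11 = 51
Expected project duration μ = 51 weeks. Critical path: A → B → E → G.

51 weeks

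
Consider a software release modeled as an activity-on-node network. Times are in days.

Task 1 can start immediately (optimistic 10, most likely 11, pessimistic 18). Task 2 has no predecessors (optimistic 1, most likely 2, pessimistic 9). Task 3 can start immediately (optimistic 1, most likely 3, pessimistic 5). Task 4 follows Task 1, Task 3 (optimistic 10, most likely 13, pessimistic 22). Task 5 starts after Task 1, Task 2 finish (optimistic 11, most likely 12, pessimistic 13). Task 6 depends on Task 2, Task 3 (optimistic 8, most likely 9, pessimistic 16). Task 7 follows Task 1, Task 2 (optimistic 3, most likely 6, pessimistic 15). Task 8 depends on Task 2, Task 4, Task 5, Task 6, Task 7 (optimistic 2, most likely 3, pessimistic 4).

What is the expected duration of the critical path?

te_Task 1 = (10 + 4·11 + 18)/6 = 72/6 = 12
te_Task 2 = (1 + 4·2 + 9)/6 = 18/6 = 3
te_Task 3 = (1 + 4·3 + 5)/6 = 18/6 = 3
te_Task 4 = (10 + 4·13 + 22)/6 = 84/6 = 14
te_Task 5 = (11 + 4·12 + 13)/6 = 72/6 = 12
te_Task 6 = (8 + 4·9 + 16)/6 = 60/6 = 10
te_Task 7 = (3 + 4·6 + 15)/6 = 42/6 = 7
te_Task 8 = (2 + 4·3 + 4)/6 = 18/6 = 3

Forward pass:
ES_Task 1 = 0; EF_Task 1 = 12
ES_Task 2 = 0; EF_Task 2 = 3
ES_Task 3 = 0; EF_Task 3 = 3
ES_Task 4 = max(EF_Task 1=12, EF_Task 3=3) = 12; EF_Task 4 = 12+14 = 26
ES_Task 5 = max(EF_Task 1=12, EF_Task 2=3) = 12; EF_Task 5 = 12+12 = 24
ES_Task 6 = max(EF_Task 2=3, EF_Task 3=3) = 3; EF_Task 6 = 3+10 = 13
ES_Task 7 = max(EF_Task 1=12, EF_Task 2=3) = 12; EF_Task 7 = 12+7 = 19
ES_Task 8 = max(EF_Task 2=3, EF_Task 4=26, EF_Task 5=24, EF_Task 6=13, EF_Task 7=19) = 26; EF_Task 8 = 26+3 = 29
Expected project duration μ = 29 days. Critical path: Task 1 → Task 4 → Task 8.

29 days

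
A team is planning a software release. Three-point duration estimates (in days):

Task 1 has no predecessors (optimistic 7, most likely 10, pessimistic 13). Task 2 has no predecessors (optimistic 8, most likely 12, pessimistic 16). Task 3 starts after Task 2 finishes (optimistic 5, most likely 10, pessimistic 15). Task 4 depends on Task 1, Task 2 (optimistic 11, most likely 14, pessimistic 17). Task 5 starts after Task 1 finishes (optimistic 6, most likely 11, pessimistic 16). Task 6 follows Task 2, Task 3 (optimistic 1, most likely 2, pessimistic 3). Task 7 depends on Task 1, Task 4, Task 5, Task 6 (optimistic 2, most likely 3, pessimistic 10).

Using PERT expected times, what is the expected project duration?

30 days

te_Task 1 = (7 + 4·10 + 13)/6 = 60/6 = 10
te_Task 2 = (8 + 4·12 + 16)/6 = 72/6 = 12
te_Task 3 = (5 + 4·10 + 15)/6 = 60/6 = 10
te_Task 4 = (11 + 4·14 + 17)/6 = 84/6 = 14
te_Task 5 = (6 + 4·11 + 16)/6 = 66/6 = 11
te_Task 6 = (1 + 4·2 + 3)/6 = 12/6 = 2
te_Task 7 = (2 + 4·3 + 10)/6 = 24/6 = 4

Forward pass:
ES_Task 1 = 0; EF_Task 1 = 10
ES_Task 2 = 0; EF_Task 2 = 12
ES_Task 3 = 12; EF_Task 3 = 12+10 = 22
ES_Task 4 = max(EF_Task 1=10, EF_Task 2=12) = 12; EF_Task 4 = 12+14 = 26
ES_Task 5 = 10; EF_Task 5 = 10+11 = 21
ES_Task 6 = max(EF_Task 2=12, EF_Task 3=22) = 22; EF_Task 6 = 22+2 = 24
ES_Task 7 = max(EF_Task 1=10, EF_Task 4=26, EF_Task 5=21, EF_Task 6=24) = 26; EF_Task 7 = 26+4 = 30
Expected project duration μ = 30 days. Critical path: Task 2 → Task 4 → Task 7.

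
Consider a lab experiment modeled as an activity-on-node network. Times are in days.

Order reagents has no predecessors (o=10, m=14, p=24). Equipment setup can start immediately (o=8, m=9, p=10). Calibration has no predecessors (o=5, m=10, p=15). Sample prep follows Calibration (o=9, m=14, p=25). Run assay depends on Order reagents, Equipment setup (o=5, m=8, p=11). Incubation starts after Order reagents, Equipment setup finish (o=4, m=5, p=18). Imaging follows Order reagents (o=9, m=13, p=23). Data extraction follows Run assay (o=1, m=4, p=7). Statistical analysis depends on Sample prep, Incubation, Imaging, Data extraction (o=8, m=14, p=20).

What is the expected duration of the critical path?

43 days

te_Order reagents = (10 + 4·14 + 24)/6 = 90/6 = 15
te_Equipment setup = (8 + 4·9 + 10)/6 = 54/6 = 9
te_Calibration = (5 + 4·10 + 15)/6 = 60/6 = 10
te_Sample prep = (9 + 4·14 + 25)/6 = 90/6 = 15
te_Run assay = (5 + 4·8 + 11)/6 = 48/6 = 8
te_Incubation = (4 + 4·5 + 18)/6 = 42/6 = 7
te_Imaging = (9 + 4·13 + 23)/6 = 84/6 = 14
te_Data extraction = (1 + 4·4 + 7)/6 = 24/6 = 4
te_Statistical analysis = (8 + 4·14 + 20)/6 = 84/6 = 14

Forward pass:
ES_Order reagents = 0; EF_Order reagents = 15
ES_Equipment setup = 0; EF_Equipment setup = 9
ES_Calibration = 0; EF_Calibration = 10
ES_Sample prep = 10; EF_Sample prep = 10+15 = 25
ES_Run assay = max(EF_Order reagents=15, EF_Equipment setup=9) = 15; EF_Run assay = 15+8 = 23
ES_Incubation = max(EF_Order reagents=15, EF_Equipment setup=9) = 15; EF_Incubation = 15+7 = 22
ES_Imaging = 15; EF_Imaging = 15+14 = 29
ES_Data extraction = 23; EF_Data extraction = 23+4 = 27
ES_Statistical analysis = max(EF_Sample prep=25, EF_Incubation=22, EF_Imaging=29, EF_Data extraction=27) = 29; EF_Statistical analysis = 29+14 = 43
Expected project duration μ = 43 days. Critical path: Order reagents → Imaging → Statistical analysis.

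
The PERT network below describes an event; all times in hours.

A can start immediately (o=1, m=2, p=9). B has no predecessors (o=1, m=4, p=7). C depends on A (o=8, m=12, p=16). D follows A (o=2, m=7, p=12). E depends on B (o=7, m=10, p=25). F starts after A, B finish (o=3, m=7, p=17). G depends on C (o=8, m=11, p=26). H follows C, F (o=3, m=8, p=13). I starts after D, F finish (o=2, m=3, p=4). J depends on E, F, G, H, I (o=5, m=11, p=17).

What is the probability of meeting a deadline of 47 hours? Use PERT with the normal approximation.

te_A = (1 + 4·2 + 9)/6 = 18/6 = 3; σ²_A = ((9−1)/6)² = 1.778
te_B = (1 + 4·4 + 7)/6 = 24/6 = 4; σ²_B = ((7−1)/6)² = 1.000
te_C = (8 + 4·12 + 16)/6 = 72/6 = 12; σ²_C = ((16−8)/6)² = 1.778
te_D = (2 + 4·7 + 12)/6 = 42/6 = 7; σ²_D = ((12−2)/6)² = 2.778
te_E = (7 + 4·10 + 25)/6 = 72/6 = 12; σ²_E = ((25−7)/6)² = 9.000
te_F = (3 + 4·7 + 17)/6 = 48/6 = 8; σ²_F = ((17−3)/6)² = 5.444
te_G = (8 + 4·11 + 26)/6 = 78/6 = 13; σ²_G = ((26−8)/6)² = 9.000
te_H = (3 + 4·8 + 13)/6 = 48/6 = 8; σ²_H = ((13−3)/6)² = 2.778
te_I = (2 + 4·3 + 4)/6 = 18/6 = 3; σ²_I = ((4−2)/6)² = 0.111
te_J = (5 + 4·11 + 17)/6 = 66/6 = 11; σ²_J = ((17−5)/6)² = 4.000

Forward pass:
ES_A = 0; EF_A = 3
ES_B = 0; EF_B = 4
ES_C = 3; EF_C = 3+12 = 15
ES_D = 3; EF_D = 3+7 = 10
ES_E = 4; EF_E = 4+12 = 16
ES_F = max(EF_A=3, EF_B=4) = 4; EF_F = 4+8 = 12
ES_G = 15; EF_G = 15+13 = 28
ES_H = max(EF_C=15, EF_F=12) = 15; EF_H = 15+8 = 23
ES_I = max(EF_D=10, EF_F=12) = 12; EF_I = 12+3 = 15
ES_J = max(EF_E=16, EF_F=12, EF_G=28, EF_H=23, EF_I=15) = 28; EF_J = 28+11 = 39
Expected project duration μ = 39 hours. Critical path: A → C → G → J.

Variance along critical path = 1.778 + 1.778 + 9.000 + 4.000 = 16.556; σ = √16.556 = 4.069 hours.
Z = (47 − 39) / 4.069 = 1.966
P(T ≤ 47) = Φ(1.966) ≈ 0.975

0.975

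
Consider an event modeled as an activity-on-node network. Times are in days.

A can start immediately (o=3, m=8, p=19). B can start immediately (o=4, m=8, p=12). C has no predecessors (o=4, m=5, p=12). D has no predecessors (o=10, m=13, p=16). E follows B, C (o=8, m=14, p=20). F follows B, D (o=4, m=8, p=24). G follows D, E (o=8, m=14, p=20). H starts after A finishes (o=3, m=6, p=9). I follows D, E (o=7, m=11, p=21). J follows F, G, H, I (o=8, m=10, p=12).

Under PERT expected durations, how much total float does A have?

21 days

te_A = (3 + 4·8 + 19)/6 = 54/6 = 9
te_B = (4 + 4·8 + 12)/6 = 48/6 = 8
te_C = (4 + 4·5 + 12)/6 = 36/6 = 6
te_D = (10 + 4·13 + 16)/6 = 78/6 = 13
te_E = (8 + 4·14 + 20)/6 = 84/6 = 14
te_F = (4 + 4·8 + 24)/6 = 60/6 = 10
te_G = (8 + 4·14 + 20)/6 = 84/6 = 14
te_H = (3 + 4·6 + 9)/6 = 36/6 = 6
te_I = (7 + 4·11 + 21)/6 = 72/6 = 12
te_J = (8 + 4·10 + 12)/6 = 60/6 = 10

Forward pass:
ES_A = 0; EF_A = 9
ES_B = 0; EF_B = 8
ES_C = 0; EF_C = 6
ES_D = 0; EF_D = 13
ES_E = max(EF_B=8, EF_C=6) = 8; EF_E = 8+14 = 22
ES_F = max(EF_B=8, EF_D=13) = 13; EF_F = 13+10 = 23
ES_G = max(EF_D=13, EF_E=22) = 22; EF_G = 22+14 = 36
ES_H = 9; EF_H = 9+6 = 15
ES_I = max(EF_D=13, EF_E=22) = 22; EF_I = 22+12 = 34
ES_J = max(EF_F=23, EF_G=36, EF_H=15, EF_I=34) = 36; EF_J = 36+10 = 46
Expected project duration μ = 46 days. Critical path: B → E → G → J.

Backward pass:
LF_J = 46; LS_J = 46−10 = 36
LF_I = LS_J = 36; LS_I = 36−12 = 24
LF_H = LS_J = 36; LS_H = 36−6 = 30
LF_G = LS_J = 36; LS_G = 36−14 = 22
LF_F = LS_J = 36; LS_F = 36−10 = 26
LF_E = min(LS_G=22, LS_I=24) = 22; LS_E = 22−14 = 8
LF_D = min(LS_F=26, LS_G=22, LS_I=24) = 22; LS_D = 22−13 = 9
LF_C = LS_E = 8; LS_C = 8−6 = 2
LF_B = min(LS_E=8, LS_F=26) = 8; LS_B = 8−8 = 0
LF_A = LS_H = 30; LS_A = 30−9 = 21
Slack_A = LS_A − ES_A = 21 − 0 = 21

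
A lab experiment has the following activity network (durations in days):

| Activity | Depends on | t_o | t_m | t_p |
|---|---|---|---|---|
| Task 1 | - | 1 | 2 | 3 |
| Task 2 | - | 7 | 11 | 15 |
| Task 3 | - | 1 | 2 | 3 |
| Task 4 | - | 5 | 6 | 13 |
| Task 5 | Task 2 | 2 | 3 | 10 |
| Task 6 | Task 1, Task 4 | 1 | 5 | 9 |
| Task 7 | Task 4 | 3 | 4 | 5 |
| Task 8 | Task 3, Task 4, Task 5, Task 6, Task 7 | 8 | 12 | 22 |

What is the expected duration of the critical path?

28 days

te_Task 1 = (1 + 4·2 + 3)/6 = 12/6 = 2
te_Task 2 = (7 + 4·11 + 15)/6 = 66/6 = 11
te_Task 3 = (1 + 4·2 + 3)/6 = 12/6 = 2
te_Task 4 = (5 + 4·6 + 13)/6 = 42/6 = 7
te_Task 5 = (2 + 4·3 + 10)/6 = 24/6 = 4
te_Task 6 = (1 + 4·5 + 9)/6 = 30/6 = 5
te_Task 7 = (3 + 4·4 + 5)/6 = 24/6 = 4
te_Task 8 = (8 + 4·12 + 22)/6 = 78/6 = 13

Forward pass:
ES_Task 1 = 0; EF_Task 1 = 2
ES_Task 2 = 0; EF_Task 2 = 11
ES_Task 3 = 0; EF_Task 3 = 2
ES_Task 4 = 0; EF_Task 4 = 7
ES_Task 5 = 11; EF_Task 5 = 11+4 = 15
ES_Task 6 = max(EF_Task 1=2, EF_Task 4=7) = 7; EF_Task 6 = 7+5 = 12
ES_Task 7 = 7; EF_Task 7 = 7+4 = 11
ES_Task 8 = max(EF_Task 3=2, EF_Task 4=7, EF_Task 5=15, EF_Task 6=12, EF_Task 7=11) = 15; EF_Task 8 = 15+13 = 28
Expected project duration μ = 28 days. Critical path: Task 2 → Task 5 → Task 8.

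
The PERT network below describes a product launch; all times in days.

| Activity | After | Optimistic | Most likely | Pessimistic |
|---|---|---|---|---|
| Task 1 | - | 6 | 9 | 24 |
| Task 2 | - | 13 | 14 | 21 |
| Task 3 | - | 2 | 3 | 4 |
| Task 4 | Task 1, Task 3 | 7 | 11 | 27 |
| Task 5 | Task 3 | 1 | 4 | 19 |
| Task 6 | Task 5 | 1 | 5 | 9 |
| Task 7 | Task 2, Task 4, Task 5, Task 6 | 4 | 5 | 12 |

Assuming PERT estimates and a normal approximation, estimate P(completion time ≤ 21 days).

te_Task 1 = (6 + 4·9 + 24)/6 = 66/6 = 11; σ²_Task 1 = ((24−6)/6)² = 9.000
te_Task 2 = (13 + 4·14 + 21)/6 = 90/6 = 15; σ²_Task 2 = ((21−13)/6)² = 1.778
te_Task 3 = (2 + 4·3 + 4)/6 = 18/6 = 3; σ²_Task 3 = ((4−2)/6)² = 0.111
te_Task 4 = (7 + 4·11 + 27)/6 = 78/6 = 13; σ²_Task 4 = ((27−7)/6)² = 11.111
te_Task 5 = (1 + 4·4 + 19)/6 = 36/6 = 6; σ²_Task 5 = ((19−1)/6)² = 9.000
te_Task 6 = (1 + 4·5 + 9)/6 = 30/6 = 5; σ²_Task 6 = ((9−1)/6)² = 1.778
te_Task 7 = (4 + 4·5 + 12)/6 = 36/6 = 6; σ²_Task 7 = ((12−4)/6)² = 1.778

Forward pass:
ES_Task 1 = 0; EF_Task 1 = 11
ES_Task 2 = 0; EF_Task 2 = 15
ES_Task 3 = 0; EF_Task 3 = 3
ES_Task 4 = max(EF_Task 1=11, EF_Task 3=3) = 11; EF_Task 4 = 11+13 = 24
ES_Task 5 = 3; EF_Task 5 = 3+6 = 9
ES_Task 6 = 9; EF_Task 6 = 9+5 = 14
ES_Task 7 = max(EF_Task 2=15, EF_Task 4=24, EF_Task 5=9, EF_Task 6=14) = 24; EF_Task 7 = 24+6 = 30
Expected project duration μ = 30 days. Critical path: Task 1 → Task 4 → Task 7.

Variance along critical path = 9.000 + 11.111 + 1.778 = 21.889; σ = √21.889 = 4.679 days.
Z = (21 − 30) / 4.679 = -1.924
P(T ≤ 21) = Φ(-1.924) ≈ 0.027

0.027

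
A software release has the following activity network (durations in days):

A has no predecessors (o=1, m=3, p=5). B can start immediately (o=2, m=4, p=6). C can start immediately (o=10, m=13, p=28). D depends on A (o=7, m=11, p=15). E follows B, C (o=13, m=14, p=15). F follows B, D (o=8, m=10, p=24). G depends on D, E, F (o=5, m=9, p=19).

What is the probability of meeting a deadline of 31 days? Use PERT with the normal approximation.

0.018

te_A = (1 + 4·3 + 5)/6 = 18/6 = 3; σ²_A = ((5−1)/6)² = 0.444
te_B = (2 + 4·4 + 6)/6 = 24/6 = 4; σ²_B = ((6−2)/6)² = 0.444
te_C = (10 + 4·13 + 28)/6 = 90/6 = 15; σ²_C = ((28−10)/6)² = 9.000
te_D = (7 + 4·11 + 15)/6 = 66/6 = 11; σ²_D = ((15−7)/6)² = 1.778
te_E = (13 + 4·14 + 15)/6 = 84/6 = 14; σ²_E = ((15−13)/6)² = 0.111
te_F = (8 + 4·10 + 24)/6 = 72/6 = 12; σ²_F = ((24−8)/6)² = 7.111
te_G = (5 + 4·9 + 19)/6 = 60/6 = 10; σ²_G = ((19−5)/6)² = 5.444

Forward pass:
ES_A = 0; EF_A = 3
ES_B = 0; EF_B = 4
ES_C = 0; EF_C = 15
ES_D = 3; EF_D = 3+11 = 14
ES_E = max(EF_B=4, EF_C=15) = 15; EF_E = 15+14 = 29
ES_F = max(EF_B=4, EF_D=14) = 14; EF_F = 14+12 = 26
ES_G = max(EF_D=14, EF_E=29, EF_F=26) = 29; EF_G = 29+10 = 39
Expected project duration μ = 39 days. Critical path: C → E → G.

Variance along critical path = 9.000 + 0.111 + 5.444 = 14.556; σ = √14.556 = 3.815 days.
Z = (31 − 39) / 3.815 = -2.097
P(T ≤ 31) = Φ(-2.097) ≈ 0.018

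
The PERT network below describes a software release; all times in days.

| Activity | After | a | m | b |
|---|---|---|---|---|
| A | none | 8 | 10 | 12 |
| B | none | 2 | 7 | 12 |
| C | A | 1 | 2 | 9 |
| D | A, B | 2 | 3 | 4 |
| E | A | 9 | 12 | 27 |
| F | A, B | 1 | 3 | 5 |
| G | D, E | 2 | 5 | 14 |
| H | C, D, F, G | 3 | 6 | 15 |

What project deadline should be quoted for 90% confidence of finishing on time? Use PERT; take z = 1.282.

42.4 days

te_A = (8 + 4·10 + 12)/6 = 60/6 = 10; σ²_A = ((12−8)/6)² = 0.444
te_B = (2 + 4·7 + 12)/6 = 42/6 = 7; σ²_B = ((12−2)/6)² = 2.778
te_C = (1 + 4·2 + 9)/6 = 18/6 = 3; σ²_C = ((9−1)/6)² = 1.778
te_D = (2 + 4·3 + 4)/6 = 18/6 = 3; σ²_D = ((4−2)/6)² = 0.111
te_E = (9 + 4·12 + 27)/6 = 84/6 = 14; σ²_E = ((27−9)/6)² = 9.000
te_F = (1 + 4·3 + 5)/6 = 18/6 = 3; σ²_F = ((5−1)/6)² = 0.444
te_G = (2 + 4·5 + 14)/6 = 36/6 = 6; σ²_G = ((14−2)/6)² = 4.000
te_H = (3 + 4·6 + 15)/6 = 42/6 = 7; σ²_H = ((15−3)/6)² = 4.000

Forward pass:
ES_A = 0; EF_A = 10
ES_B = 0; EF_B = 7
ES_C = 10; EF_C = 10+3 = 13
ES_D = max(EF_A=10, EF_B=7) = 10; EF_D = 10+3 = 13
ES_E = 10; EF_E = 10+14 = 24
ES_F = max(EF_A=10, EF_B=7) = 10; EF_F = 10+3 = 13
ES_G = max(EF_D=13, EF_E=24) = 24; EF_G = 24+6 = 30
ES_H = max(EF_C=13, EF_D=13, EF_F=13, EF_G=30) = 30; EF_H = 30+7 = 37
Expected project duration μ = 37 days. Critical path: A → E → G → H.

Variance along critical path = 0.444 + 9.000 + 4.000 + 4.000 = 17.444; σ = 4.177 days.
D = μ + z·σ = 37 + 1.282·4.177 = 42.4 days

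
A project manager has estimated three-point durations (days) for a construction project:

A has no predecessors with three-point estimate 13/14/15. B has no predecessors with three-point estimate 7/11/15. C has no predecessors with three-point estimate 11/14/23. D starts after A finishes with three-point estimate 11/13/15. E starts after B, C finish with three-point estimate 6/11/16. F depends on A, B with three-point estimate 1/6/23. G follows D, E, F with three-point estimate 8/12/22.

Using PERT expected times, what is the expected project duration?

te_A = (13 + 4·14 + 15)/6 = 84/6 = 14
te_B = (7 + 4·11 + 15)/6 = 66/6 = 11
te_C = (11 + 4·14 + 23)/6 = 90/6 = 15
te_D = (11 + 4·13 + 15)/6 = 78/6 = 13
te_E = (6 + 4·11 + 16)/6 = 66/6 = 11
te_F = (1 + 4·6 + 23)/6 = 48/6 = 8
te_G = (8 + 4·12 + 22)/6 = 78/6 = 13

Forward pass:
ES_A = 0; EF_A = 14
ES_B = 0; EF_B = 11
ES_C = 0; EF_C = 15
ES_D = 14; EF_D = 14+13 = 27
ES_E = max(EF_B=11, EF_C=15) = 15; EF_E = 15+11 = 26
ES_F = max(EF_A=14, EF_B=11) = 14; EF_F = 14+8 = 22
ES_G = max(EF_D=27, EF_E=26, EF_F=22) = 27; EF_G = 27+13 = 40
Expected project duration μ = 40 days. Critical path: A → D → G.

40 days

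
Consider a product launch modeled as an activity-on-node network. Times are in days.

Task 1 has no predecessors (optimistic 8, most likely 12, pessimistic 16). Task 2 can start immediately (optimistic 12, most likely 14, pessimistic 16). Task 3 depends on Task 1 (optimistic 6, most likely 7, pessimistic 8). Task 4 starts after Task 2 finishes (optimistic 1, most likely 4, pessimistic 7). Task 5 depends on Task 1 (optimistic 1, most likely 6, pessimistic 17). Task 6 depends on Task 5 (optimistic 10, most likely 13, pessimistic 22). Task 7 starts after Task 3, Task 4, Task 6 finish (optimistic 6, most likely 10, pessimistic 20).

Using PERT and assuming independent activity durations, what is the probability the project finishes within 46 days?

0.680

te_Task 1 = (8 + 4·12 + 16)/6 = 72/6 = 12; σ²_Task 1 = ((16−8)/6)² = 1.778
te_Task 2 = (12 + 4·14 + 16)/6 = 84/6 = 14; σ²_Task 2 = ((16−12)/6)² = 0.444
te_Task 3 = (6 + 4·7 + 8)/6 = 42/6 = 7; σ²_Task 3 = ((8−6)/6)² = 0.111
te_Task 4 = (1 + 4·4 + 7)/6 = 24/6 = 4; σ²_Task 4 = ((7−1)/6)² = 1.000
te_Task 5 = (1 + 4·6 + 17)/6 = 42/6 = 7; σ²_Task 5 = ((17−1)/6)² = 7.111
te_Task 6 = (10 + 4·13 + 22)/6 = 84/6 = 14; σ²_Task 6 = ((22−10)/6)² = 4.000
te_Task 7 = (6 + 4·10 + 20)/6 = 66/6 = 11; σ²_Task 7 = ((20−6)/6)² = 5.444

Forward pass:
ES_Task 1 = 0; EF_Task 1 = 12
ES_Task 2 = 0; EF_Task 2 = 14
ES_Task 3 = 12; EF_Task 3 = 12+7 = 19
ES_Task 4 = 14; EF_Task 4 = 14+4 = 18
ES_Task 5 = 12; EF_Task 5 = 12+7 = 19
ES_Task 6 = 19; EF_Task 6 = 19+14 = 33
ES_Task 7 = max(EF_Task 3=19, EF_Task 4=18, EF_Task 6=33) = 33; EF_Task 7 = 33+11 = 44
Expected project duration μ = 44 days. Critical path: Task 1 → Task 5 → Task 6 → Task 7.

Variance along critical path = 1.778 + 7.111 + 4.000 + 5.444 = 18.333; σ = √18.333 = 4.282 days.
Z = (46 − 44) / 4.282 = 0.467
P(T ≤ 46) = Φ(0.467) ≈ 0.680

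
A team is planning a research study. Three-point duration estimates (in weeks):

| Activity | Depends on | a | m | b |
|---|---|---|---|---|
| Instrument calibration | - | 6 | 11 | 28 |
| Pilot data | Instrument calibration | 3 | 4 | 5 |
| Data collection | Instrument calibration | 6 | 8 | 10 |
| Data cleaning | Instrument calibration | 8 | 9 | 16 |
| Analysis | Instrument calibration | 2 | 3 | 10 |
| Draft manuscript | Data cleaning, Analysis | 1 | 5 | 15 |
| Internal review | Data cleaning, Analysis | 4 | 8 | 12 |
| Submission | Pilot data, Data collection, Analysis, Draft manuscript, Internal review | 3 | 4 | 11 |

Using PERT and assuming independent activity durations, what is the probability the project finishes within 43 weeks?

0.947

te_Instrument calibration = (6 + 4·11 + 28)/6 = 78/6 = 13; σ²_Instrument calibration = ((28−6)/6)² = 13.444
te_Pilot data = (3 + 4·4 + 5)/6 = 24/6 = 4; σ²_Pilot data = ((5−3)/6)² = 0.111
te_Data collection = (6 + 4·8 + 10)/6 = 48/6 = 8; σ²_Data collection = ((10−6)/6)² = 0.444
te_Data cleaning = (8 + 4·9 + 16)/6 = 60/6 = 10; σ²_Data cleaning = ((16−8)/6)² = 1.778
te_Analysis = (2 + 4·3 + 10)/6 = 24/6 = 4; σ²_Analysis = ((10−2)/6)² = 1.778
te_Draft manuscript = (1 + 4·5 + 15)/6 = 36/6 = 6; σ²_Draft manuscript = ((15−1)/6)² = 5.444
te_Internal review = (4 + 4·8 + 12)/6 = 48/6 = 8; σ²_Internal review = ((12−4)/6)² = 1.778
te_Submission = (3 + 4·4 + 11)/6 = 30/6 = 5; σ²_Submission = ((11−3)/6)² = 1.778

Forward pass:
ES_Instrument calibration = 0; EF_Instrument calibration = 13
ES_Pilot data = 13; EF_Pilot data = 13+4 = 17
ES_Data collection = 13; EF_Data collection = 13+8 = 21
ES_Data cleaning = 13; EF_Data cleaning = 13+10 = 23
ES_Analysis = 13; EF_Analysis = 13+4 = 17
ES_Draft manuscript = max(EF_Data cleaning=23, EF_Analysis=17) = 23; EF_Draft manuscript = 23+6 = 29
ES_Internal review = max(EF_Data cleaning=23, EF_Analysis=17) = 23; EF_Internal review = 23+8 = 31
ES_Submission = max(EF_Pilot data=17, EF_Data collection=21, EF_Analysis=17, EF_Draft manuscript=29, EF_Internal review=31) = 31; EF_Submission = 31+5 = 36
Expected project duration μ = 36 weeks. Critical path: Instrument calibration → Data cleaning → Internal review → Submission.

Variance along critical path = 13.444 + 1.778 + 1.778 + 1.778 = 18.778; σ = √18.778 = 4.333 weeks.
Z = (43 − 36) / 4.333 = 1.615
P(T ≤ 43) = Φ(1.615) ≈ 0.947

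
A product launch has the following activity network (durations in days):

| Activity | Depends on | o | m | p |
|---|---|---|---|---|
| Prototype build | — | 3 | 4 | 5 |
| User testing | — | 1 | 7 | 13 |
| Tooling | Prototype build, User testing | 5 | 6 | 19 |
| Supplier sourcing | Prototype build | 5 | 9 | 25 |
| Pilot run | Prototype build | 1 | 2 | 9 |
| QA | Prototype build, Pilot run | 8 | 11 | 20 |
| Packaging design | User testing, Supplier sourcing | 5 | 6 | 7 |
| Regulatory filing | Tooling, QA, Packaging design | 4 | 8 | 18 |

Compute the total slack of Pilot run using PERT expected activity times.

te_Prototype build = (3 + 4·4 + 5)/6 = 24/6 = 4
te_User testing = (1 + 4·7 + 13)/6 = 42/6 = 7
te_Tooling = (5 + 4·6 + 19)/6 = 48/6 = 8
te_Supplier sourcing = (5 + 4·9 + 25)/6 = 66/6 = 11
te_Pilot run = (1 + 4·2 + 9)/6 = 18/6 = 3
te_QA = (8 + 4·11 + 20)/6 = 72/6 = 12
te_Packaging design = (5 + 4·6 + 7)/6 = 36/6 = 6
te_Regulatory filing = (4 + 4·8 + 18)/6 = 54/6 = 9

Forward pass:
ES_Prototype build = 0; EF_Prototype build = 4
ES_User testing = 0; EF_User testing = 7
ES_Tooling = max(EF_Prototype build=4, EF_User testing=7) = 7; EF_Tooling = 7+8 = 15
ES_Supplier sourcing = 4; EF_Supplier sourcing = 4+11 = 15
ES_Pilot run = 4; EF_Pilot run = 4+3 = 7
ES_QA = max(EF_Prototype build=4, EF_Pilot run=7) = 7; EF_QA = 7+12 = 19
ES_Packaging design = max(EF_User testing=7, EF_Supplier sourcing=15) = 15; EF_Packaging design = 15+6 = 21
ES_Regulatory filing = max(EF_Tooling=15, EF_QA=19, EF_Packaging design=21) = 21; EF_Regulatory filing = 21+9 = 30
Expected project duration μ = 30 days. Critical path: Prototype build → Supplier sourcing → Packaging design → Regulatory filing.

Backward pass:
LF_Regulatory filing = 30; LS_Regulatory filing = 30−9 = 21
LF_Packaging design = LS_Regulatory filing = 21; LS_Packaging design = 21−6 = 15
LF_QA = LS_Regulatory filing = 21; LS_QA = 21−12 = 9
LF_Pilot run = LS_QA = 9; LS_Pilot run = 9−3 = 6
LF_Supplier sourcing = LS_Packaging design = 15; LS_Supplier sourcing = 15−11 = 4
LF_Tooling = LS_Regulatory filing = 21; LS_Tooling = 21−8 = 13
LF_User testing = min(LS_Tooling=13, LS_Packaging design=15) = 13; LS_User testing = 13−7 = 6
LF_Prototype build = min(LS_Tooling=13, LS_Supplier sourcing=4, LS_Pilot run=6, LS_QA=9) = 4; LS_Prototype build = 4−4 = 0
Slack_Pilot run = LS_Pilot run − ES_Pilot run = 6 − 4 = 2

2 days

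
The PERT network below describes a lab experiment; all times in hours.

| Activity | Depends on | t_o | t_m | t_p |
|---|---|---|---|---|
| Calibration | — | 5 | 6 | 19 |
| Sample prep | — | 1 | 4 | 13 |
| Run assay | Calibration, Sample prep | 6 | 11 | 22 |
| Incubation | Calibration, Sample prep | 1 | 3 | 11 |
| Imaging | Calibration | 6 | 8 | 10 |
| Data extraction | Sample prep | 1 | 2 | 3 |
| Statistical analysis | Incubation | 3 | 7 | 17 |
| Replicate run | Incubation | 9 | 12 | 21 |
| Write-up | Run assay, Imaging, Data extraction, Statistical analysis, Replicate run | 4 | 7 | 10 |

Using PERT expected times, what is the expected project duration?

32 hours

te_Calibration = (5 + 4·6 + 19)/6 = 48/6 = 8
te_Sample prep = (1 + 4·4 + 13)/6 = 30/6 = 5
te_Run assay = (6 + 4·11 + 22)/6 = 72/6 = 12
te_Incubation = (1 + 4·3 + 11)/6 = 24/6 = 4
te_Imaging = (6 + 4·8 + 10)/6 = 48/6 = 8
te_Data extraction = (1 + 4·2 + 3)/6 = 12/6 = 2
te_Statistical analysis = (3 + 4·7 + 17)/6 = 48/6 = 8
te_Replicate run = (9 + 4·12 + 21)/6 = 78/6 = 13
te_Write-up = (4 + 4·7 + 10)/6 = 42/6 = 7

Forward pass:
ES_Calibration = 0; EF_Calibration = 8
ES_Sample prep = 0; EF_Sample prep = 5
ES_Run assay = max(EF_Calibration=8, EF_Sample prep=5) = 8; EF_Run assay = 8+12 = 20
ES_Incubation = max(EF_Calibration=8, EF_Sample prep=5) = 8; EF_Incubation = 8+4 = 12
ES_Imaging = 8; EF_Imaging = 8+8 = 16
ES_Data extraction = 5; EF_Data extraction = 5+2 = 7
ES_Statistical analysis = 12; EF_Statistical analysis = 12+8 = 20
ES_Replicate run = 12; EF_Replicate run = 12+13 = 25
ES_Write-up = max(EF_Run assay=20, EF_Imaging=16, EF_Data extraction=7, EF_Statistical analysis=20, EF_Replicate run=25) = 25; EF_Write-up = 25+7 = 32
Expected project duration μ = 32 hours. Critical path: Calibration → Incubation → Replicate run → Write-up.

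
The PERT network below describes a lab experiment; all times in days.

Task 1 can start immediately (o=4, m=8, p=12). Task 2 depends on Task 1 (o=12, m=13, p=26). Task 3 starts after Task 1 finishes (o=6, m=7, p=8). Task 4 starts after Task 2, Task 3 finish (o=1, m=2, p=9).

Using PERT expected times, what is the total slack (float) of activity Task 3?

8 days

te_Task 1 = (4 + 4·8 + 12)/6 = 48/6 = 8
te_Task 2 = (12 + 4·13 + 26)/6 = 90/6 = 15
te_Task 3 = (6 + 4·7 + 8)/6 = 42/6 = 7
te_Task 4 = (1 + 4·2 + 9)/6 = 18/6 = 3

Forward pass:
ES_Task 1 = 0; EF_Task 1 = 8
ES_Task 2 = 8; EF_Task 2 = 8+15 = 23
ES_Task 3 = 8; EF_Task 3 = 8+7 = 15
ES_Task 4 = max(EF_Task 2=23, EF_Task 3=15) = 23; EF_Task 4 = 23+3 = 26
Expected project duration μ = 26 days. Critical path: Task 1 → Task 2 → Task 4.

Backward pass:
LF_Task 4 = 26; LS_Task 4 = 26−3 = 23
LF_Task 3 = LS_Task 4 = 23; LS_Task 3 = 23−7 = 16
LF_Task 2 = LS_Task 4 = 23; LS_Task 2 = 23−15 = 8
LF_Task 1 = min(LS_Task 2=8, LS_Task 3=16) = 8; LS_Task 1 = 8−8 = 0
Slack_Task 3 = LS_Task 3 − ES_Task 3 = 16 − 8 = 8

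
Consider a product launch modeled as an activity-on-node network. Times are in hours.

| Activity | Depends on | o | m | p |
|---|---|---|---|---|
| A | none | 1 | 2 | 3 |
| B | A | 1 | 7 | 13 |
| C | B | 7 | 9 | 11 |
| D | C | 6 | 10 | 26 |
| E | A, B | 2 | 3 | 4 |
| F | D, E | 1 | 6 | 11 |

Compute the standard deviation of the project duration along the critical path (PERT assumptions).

4.29 hours

te_A = (1 + 4·2 + 3)/6 = 12/6 = 2; σ²_A = ((3−1)/6)² = 0.111
te_B = (1 + 4·7 + 13)/6 = 42/6 = 7; σ²_B = ((13−1)/6)² = 4.000
te_C = (7 + 4·9 + 11)/6 = 54/6 = 9; σ²_C = ((11−7)/6)² = 0.444
te_D = (6 + 4·10 + 26)/6 = 72/6 = 12; σ²_D = ((26−6)/6)² = 11.111
te_E = (2 + 4·3 + 4)/6 = 18/6 = 3; σ²_E = ((4−2)/6)² = 0.111
te_F = (1 + 4·6 + 11)/6 = 36/6 = 6; σ²_F = ((11−1)/6)² = 2.778

Forward pass:
ES_A = 0; EF_A = 2
ES_B = 2; EF_B = 2+7 = 9
ES_C = 9; EF_C = 9+9 = 18
ES_D = 18; EF_D = 18+12 = 30
ES_E = max(EF_A=2, EF_B=9) = 9; EF_E = 9+3 = 12
ES_F = max(EF_D=30, EF_E=12) = 30; EF_F = 30+6 = 36
Expected project duration μ = 36 hours. Critical path: A → B → C → D → F.

Variance along critical path = 0.111 + 4.000 + 0.444 + 11.111 + 2.778 = 18.444
σ = √18.444 = 4.295 hours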